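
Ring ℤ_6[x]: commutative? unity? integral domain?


ℤ_6 has zero divisors (2·3 ≡ 0), and these lift to constant zero divisors in ℤ_6[x]; so not an integral domain
Commutative: Yes
Integral domain: No
Has unity: Yes

ℤ_6[x]: Commutative=Yes, Unity=Yes


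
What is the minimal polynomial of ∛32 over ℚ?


∛32 satisfies x³ - 32 = 0, irreducible over ℚ (no rational root; 32 is not a perfect cube)

Minimal polynomial: x³ - 32


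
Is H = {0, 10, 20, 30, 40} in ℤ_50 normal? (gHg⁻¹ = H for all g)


H = {0, 10, 20, 30, 40} in ℤ_50
ℤ_50 is abelian; every subgroup of an abelian group is normal

Yes, normal subgroup


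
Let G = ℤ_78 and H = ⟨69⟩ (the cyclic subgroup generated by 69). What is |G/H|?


|⟨69⟩| = n / gcd(69, 78) = 78 / 3 = 26
H is normal (ℤ_78 is abelian).
|G/H| = |G| / |H| = 78 / 26 = 3

|G/H| = 3


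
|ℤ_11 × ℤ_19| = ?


|A × B| = |A| · |B|
|ℤ_11 × ℤ_19| = 11 × 19 = 209

|ℤ_11 × ℤ_19| = 209


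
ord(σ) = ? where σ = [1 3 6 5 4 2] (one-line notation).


Cycle decomposition: (2 3 6) (4 5)
Cycle lengths: 3, 2
Order = lcm(3, 2) = 6

ord(σ) = 6


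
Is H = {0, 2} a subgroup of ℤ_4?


Subgroup test for H = {0, 2} in (ℤ_4, +):
(1) 0 ∈ H? Yes
(2) Closure: for all a,b ∈ H, (a+b) mod 4 ∈ H? Yes
(3) Inverses: for all a ∈ H, -a mod 4 ∈ H? Yes

Yes, H is a subgroup of ℤ_4


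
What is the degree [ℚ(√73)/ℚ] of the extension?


√73 has minimal polynomial x² - 73 (irreducible over ℚ since 73 is squarefree)

[ℚ(√73)/ℚ] = 2


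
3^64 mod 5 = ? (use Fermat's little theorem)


Fermat's little theorem: if p is prime and gcd(a,p)=1, then a^(p-1) ≡ 1 (mod p)
p = 5 is prime, gcd(3,5) = 1
Reduce exponent: 64 mod 4 = 0
So 3^64 ≡ 3^0 (mod 5)
3^0 = 1

3^64 ≡ 1 (mod 5)


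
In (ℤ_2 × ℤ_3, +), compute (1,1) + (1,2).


Operation: componentwise addition mod (2, 3)
(1,1) + (1,2) = ((a₁+b₁) mod 2, (a₂+b₂) mod 3) with a = (1,1), b = (1,2)

(1,1) + (1,2) = (0,0)


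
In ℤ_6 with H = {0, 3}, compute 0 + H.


0 + H = {0 + h (mod 6) : h ∈ H}
0+0=0, 0+3=3

0 + H = {0, 3}


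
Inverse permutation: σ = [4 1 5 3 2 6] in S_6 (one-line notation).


To find σ⁻¹, swap domain and range:
σ(1) = 4 → σ⁻¹(4) = 1
σ(2) = 1 → σ⁻¹(1) = 2
σ(3) = 5 → σ⁻¹(5) = 3
σ(4) = 3 → σ⁻¹(3) = 4
σ(5) = 2 → σ⁻¹(2) = 5
σ(6) = 6 → σ⁻¹(6) = 6

σ⁻¹ = [2 5 4 1 3 6]


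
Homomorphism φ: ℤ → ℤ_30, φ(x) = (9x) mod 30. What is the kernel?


Kernel = preimage of identity
ker(φ) = {x ∈ ℤ : 9x ≡ 0 (mod 30)}. gcd(9,30) = 3, so 9x ≡ 0 (mod 30) ⟺ x ≡ 0 (mod 30/3 = 10). Hence ker(φ) = 10ℤ

ker(φ) = 10ℤ


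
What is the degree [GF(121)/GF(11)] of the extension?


GF(121) = GF(11^2), so the extension degree is 2

[GF(121)/GF(11)] = 2


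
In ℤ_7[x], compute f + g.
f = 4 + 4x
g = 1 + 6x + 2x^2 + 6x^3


Add coefficients mod 7:
x^0: 4 + 1 = 5 (mod 7)
x^1: 4 + 6 = 3 (mod 7)
x^2: 0 + 2 = 2 (mod 7)
x^3: 0 + 6 = 6 (mod 7)
Result: 5 + 3x + 2x^2 + 6x^3

f + g = 5 + 3x + 2x^2 + 6x^3


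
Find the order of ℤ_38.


ℤ_n has n elements.

|ℤ_38| = 38


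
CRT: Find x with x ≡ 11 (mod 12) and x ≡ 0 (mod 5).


m₁ = 12, m₂ = 5, gcd = 1, so CRT applies. M = m₁·m₂ = 60
Let M₁ = M/m₁ = 5, M₂ = M/m₂ = 12
Find y₁ ≡ M₁⁻¹ (mod m₁): 5⁻¹ ≡ 5 (mod 12)
Find y₂ ≡ M₂⁻¹ (mod m₂): 12⁻¹ ≡ 3 (mod 5)
x = a₁·M₁·y₁ + a₂·M₂·y₂ = 11·5·5 + 0·12·3 = 275
Reduce mod 60: x ≡ 35
Check: 35 mod 12 = 11 ✓, 35 mod 5 = 0 ✓

x ≡ 35 (mod 60)


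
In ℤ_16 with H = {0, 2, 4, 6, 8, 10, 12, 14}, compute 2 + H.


2 + H = {2 + h (mod 16) : h ∈ H}
2+0=2, 2+2=4, 2+4=6, 2+6=8, 2+8=10, 2+10=12, 2+12=14, 2+14=0
2 + H = {0, 2, 4, 6, 8, 10, 12, 14} = 0 + H

2 + H = {0, 2, 4, 6, 8, 10, 12, 14}


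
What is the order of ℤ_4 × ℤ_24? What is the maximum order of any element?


|ℤ_4 × ℤ_24| = 4 × 24 = 96
Max element order = lcm(4,24) = 24
Cyclic? No (gcd=4)

|ℤ_4×ℤ_24| = 96, max element order = 24


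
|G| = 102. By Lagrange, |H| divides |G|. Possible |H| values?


Lagrange's theorem: |H| divides |G|
|G| = 102
Divisors of 102: 1, 2, 3, 6, 17, 34, 51, 102

Possible subgroup orders: {1, 2, 3, 6, 17, 34, 51, 102}


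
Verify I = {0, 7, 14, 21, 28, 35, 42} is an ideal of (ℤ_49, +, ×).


Check ideal conditions for I = {0, 7, 14, 21, 28, 35, 42} in ℤ_49:
(1) I is an additive subgroup? Yes
(2) For r ∈ ℤ_49 and a ∈ I: r·a ∈ I? Yes

Yes, I is an ideal of ℤ_49


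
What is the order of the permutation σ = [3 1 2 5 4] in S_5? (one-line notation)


Cycle decomposition: (1 3 2) (4 5)
Cycle lengths: 3, 2
Order = lcm(3, 2) = 6

ord(σ) = 6


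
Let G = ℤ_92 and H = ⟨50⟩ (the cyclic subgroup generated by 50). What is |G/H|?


|⟨50⟩| = n / gcd(50, 92) = 92 / 2 = 46
H is normal (ℤ_92 is abelian).
|G/H| = |G| / |H| = 92 / 46 = 2

|G/H| = 2


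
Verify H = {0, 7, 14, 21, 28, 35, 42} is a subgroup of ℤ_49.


Subgroup test for H = {0, 7, 14, 21, 28, 35, 42} in (ℤ_49, +):
(1) 0 ∈ H? Yes
(2) Closure: for all a,b ∈ H, (a+b) mod 49 ∈ H? Yes
(3) Inverses: for all a ∈ H, -a mod 49 ∈ H? Yes

Yes, H is a subgroup of ℤ_49


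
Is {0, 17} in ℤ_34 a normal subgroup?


H = {0, 17} in ℤ_34
ℤ_34 is abelian; every subgroup of an abelian group is normal

Yes, normal subgroup


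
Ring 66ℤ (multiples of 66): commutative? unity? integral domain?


66ℤ is a commutative ring under +,× but has no multiplicative identity (1 ∉ 66ℤ); it has no zero divisors, but without unity it is not an integral domain
Commutative: Yes
Integral domain: No
Has unity: No

66ℤ (multiples of 66): Commutative=Yes, Unity=No


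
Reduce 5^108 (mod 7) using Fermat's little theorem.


Fermat's little theorem: if p is prime and gcd(a,p)=1, then a^(p-1) ≡ 1 (mod p)
p = 7 is prime, gcd(5,7) = 1
Reduce exponent: 108 mod 6 = 0
So 5^108 ≡ 5^0 (mod 7)
5^0 = 1

5^108 ≡ 1 (mod 7)


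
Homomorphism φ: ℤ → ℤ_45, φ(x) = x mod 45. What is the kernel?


Kernel = preimage of identity
ker(φ) = {x ∈ ℤ : x ≡ 0 (mod 45)} = 45ℤ = {0, ±45, ±90, ...}

ker(φ) = 45ℤ


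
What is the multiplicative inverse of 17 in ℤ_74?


Use the extended Euclidean algorithm to write 1 = 17·s + 74·t; then s mod 74 is the inverse.
Euclidean algorithm:
  17 = 0·74 + 17
  74 = 4·17 + 6
  17 = 2·6 + 5
  6 = 1·5 + 1
  5 = 5·1 + 0
gcd(17,74) = 1
Back-substitution gives: 17·(-13) + 74·(3) = 1
So 17⁻¹ ≡ -13 ≡ 61 (mod 74)
Check: 17 × 61 = 1037 ≡ 1 (mod 74) ✓

17⁻¹ ≡ 61 (mod 74)


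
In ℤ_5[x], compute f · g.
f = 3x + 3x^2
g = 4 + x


Expand and collect like terms; reduce coefficients mod 5:
x^0: 0·4 = 0 ≡ 0 (mod 5)
x^1: 0·1 + 3·4 = 12 ≡ 2 (mod 5)
x^2: 3·1 + 3·4 = 15 ≡ 0 (mod 5)
x^3: 3·1 = 3 ≡ 3 (mod 5)
Result: 2x + 3x^3

f · g = 2x + 3x^3


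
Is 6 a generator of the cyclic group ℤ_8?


g generates ℤ_n iff gcd(g, n) = 1
gcd(6, 8) = 2
Since gcd = 2 ≠ 1, ⟨6⟩ has order 4 < 8, so 6 is not a generator.

No, 6 does not generate ℤ_8


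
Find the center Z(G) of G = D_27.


Z(G) = {g ∈ G | gx = xg for all x ∈ G}
For odd n, Z(D_n) = {e}: no nontrivial rotation commutes with all reflections

Z(D_27) = {e}


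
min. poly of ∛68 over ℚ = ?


∛68 satisfies x³ - 68 = 0, irreducible over ℚ (no rational root; 68 is not a perfect cube)

Minimal polynomial: x³ - 68


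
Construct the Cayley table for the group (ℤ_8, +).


Elements: {0, 1, 2, 3, 4, 5, 6, 7}
Operation: addition mod 8
Entry (a, b) = (a + b) mod 8

Cayley table:
  | 0 | 1 | 2 | 3 | 4 | 5 | 6 | 7
0 | 0 | 1 | 2 | 3 | 4 | 5 | 6 | 7
1 | 1 | 2 | 3 | 4 | 5 | 6 | 7 | 0
2 | 2 | 3 | 4 | 5 | 6 | 7 | 0 | 1
3 | 3 | 4 | 5 | 6 | 7 | 0 | 1 | 2
4 | 4 | 5 | 6 | 7 | 0 | 1 | 2 | 3
5 | 5 | 6 | 7 | 0 | 1 | 2 | 3 | 4
6 | 6 | 7 | 0 | 1 | 2 | 3 | 4 | 5
7 | 7 | 0 | 1 | 2 | 3 | 4 | 5 | 6


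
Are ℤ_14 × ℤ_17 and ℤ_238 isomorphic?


Comparing ℤ_14 × ℤ_17 and ℤ_238:
gcd(14,17) = 1, so ℤ_14 × ℤ_17 ≅ ℤ_238 (CRT)

Yes, ℤ_14 × ℤ_17 ≅ ℤ_238


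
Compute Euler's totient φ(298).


Factor n: 298 = 2 × 149
φ(n) = n · ∏(1 - 1/p) over distinct primes p | n
φ(298) = 298 · (1 - 1/2) · (1 - 1/149) = 148

φ(298) = 148


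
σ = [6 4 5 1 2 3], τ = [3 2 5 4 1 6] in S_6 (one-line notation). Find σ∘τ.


σ∘τ: apply τ first, then σ
1 →τ 3 →σ 5
2 →τ 2 →σ 4
3 →τ 5 →σ 2
4 →τ 4 →σ 1
5 →τ 1 →σ 6
6 →τ 6 →σ 3

σ∘τ = [5 4 2 1 6 3]


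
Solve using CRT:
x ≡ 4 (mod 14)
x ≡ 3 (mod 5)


m₁ = 14, m₂ = 5, gcd = 1, so CRT applies. M = m₁·m₂ = 70
Let M₁ = M/m₁ = 5, M₂ = M/m₂ = 14
Find y₁ ≡ M₁⁻¹ (mod m₁): 5⁻¹ ≡ 3 (mod 14)
Find y₂ ≡ M₂⁻¹ (mod m₂): 14⁻¹ ≡ 4 (mod 5)
x = a₁·M₁·y₁ + a₂·M₂·y₂ = 4·5·3 + 3·14·4 = 228
Reduce mod 70: x ≡ 18
Check: 18 mod 14 = 4 ✓, 18 mod 5 = 3 ✓

x ≡ 18 (mod 70)


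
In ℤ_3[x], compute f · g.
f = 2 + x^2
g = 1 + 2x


Expand and collect like terms; reduce coefficients mod 3:
x^0: 2·1 = 2 ≡ 2 (mod 3)
x^1: 2·2 + 0·1 = 4 ≡ 1 (mod 3)
x^2: 0·2 + 1·1 = 1 ≡ 1 (mod 3)
x^3: 1·2 = 2 ≡ 2 (mod 3)
Result: 2 + x + x^2 + 2x^3

f · g = 2 + x + x^2 + 2x^3


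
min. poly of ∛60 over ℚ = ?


∛60 satisfies x³ - 60 = 0, irreducible over ℚ (no rational root; 60 is not a perfect cube)

Minimal polynomial: x³ - 60


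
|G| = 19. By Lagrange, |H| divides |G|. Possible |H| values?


Lagrange's theorem: |H| divides |G|
|G| = 19
Divisors of 19: 1, 19

Possible subgroup orders: {1, 19}


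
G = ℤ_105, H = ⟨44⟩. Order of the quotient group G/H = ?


|⟨44⟩| = n / gcd(44, 105) = 105 / 1 = 105
H is normal (ℤ_105 is abelian).
|G/H| = |G| / |H| = 105 / 105 = 1

|G/H| = 1


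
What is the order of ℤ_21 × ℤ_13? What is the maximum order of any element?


|ℤ_21 × ℤ_13| = 21 × 13 = 273
Max element order = lcm(21,13) = 273
Cyclic? Yes (gcd=1)

|ℤ_21×ℤ_13| = 273, max element order = 273


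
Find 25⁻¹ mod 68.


Use the extended Euclidean algorithm to write 1 = 25·s + 68·t; then s mod 68 is the inverse.
Euclidean algorithm:
  25 = 0·68 + 25
  68 = 2·25 + 18
  25 = 1·18 + 7
  18 = 2·7 + 4
  7 = 1·4 + 3
  4 = 1·3 + 1
  3 = 3·1 + 0
gcd(25,68) = 1
Back-substitution gives: 25·(-19) + 68·(7) = 1
So 25⁻¹ ≡ -19 ≡ 49 (mod 68)
Check: 25 × 49 = 1225 ≡ 1 (mod 68) ✓

25⁻¹ ≡ 49 (mod 68)


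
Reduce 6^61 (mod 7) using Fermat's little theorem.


Fermat's little theorem: if p is prime and gcd(a,p)=1, then a^(p-1) ≡ 1 (mod p)
p = 7 is prime, gcd(6,7) = 1
Reduce exponent: 61 mod 6 = 1
So 6^61 ≡ 6^1 (mod 7)
6^1 mod 7 = 6

6^61 ≡ 6 (mod 7)


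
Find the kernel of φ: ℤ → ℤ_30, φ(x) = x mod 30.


Kernel = preimage of identity
ker(φ) = {x ∈ ℤ : x ≡ 0 (mod 30)} = 30ℤ = {0, ±30, ±60, ...}

ker(φ) = 30ℤ


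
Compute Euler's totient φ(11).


φ(n) = count of k ∈ {1,...,n} with gcd(k,n)=1
Coprimes to 11: {1, 2, 3, 4, 5, 6, 7, 8, 9, 10}
Count: 10

φ(11) = 10


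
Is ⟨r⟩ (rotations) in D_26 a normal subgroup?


H = ⟨r⟩ (rotations) in D_26
The rotation subgroup ⟨r⟩ has index 2 in D_26, so it is normal

Yes, normal subgroup


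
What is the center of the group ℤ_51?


Z(G) = {g ∈ G | gx = xg for all x ∈ G}
ℤ_51 is abelian, so Z(G) = G

Z(ℤ_51) = ℤ_51


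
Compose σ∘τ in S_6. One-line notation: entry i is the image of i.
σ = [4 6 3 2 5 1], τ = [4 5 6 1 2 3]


σ∘τ: apply τ first, then σ
1 →τ 4 →σ 2
2 →τ 5 →σ 5
3 →τ 6 →σ 1
4 →τ 1 →σ 4
5 →τ 2 →σ 6
6 →τ 3 →σ 3

σ∘τ = [2 5 1 4 6 3]


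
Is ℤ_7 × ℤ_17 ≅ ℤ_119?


Comparing ℤ_7 × ℤ_17 and ℤ_119:
gcd(7,17) = 1, so ℤ_7 × ℤ_17 ≅ ℤ_119 (CRT)

Yes, ℤ_7 × ℤ_17 ≅ ℤ_119


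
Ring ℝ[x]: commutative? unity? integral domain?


Polynomial ring over ℝ (an integral domain) is a commutative integral domain with unity 1
Commutative: Yes
Integral domain: Yes
Has unity: Yes

ℝ[x]: Commutative=Yes, Unity=Yes


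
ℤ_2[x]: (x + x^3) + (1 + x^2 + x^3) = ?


Add coefficients mod 2:
x^0: 0 + 1 = 1 (mod 2)
x^1: 1 + 0 = 1 (mod 2)
x^2: 0 + 1 = 1 (mod 2)
x^3: 1 + 1 = 0 (mod 2)
Result: 1 + x + x^2

f + g = 1 + x + x^2


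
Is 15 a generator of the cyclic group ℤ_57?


g generates ℤ_n iff gcd(g, n) = 1
gcd(15, 57) = 3
Since gcd = 3 ≠ 1, ⟨15⟩ has order 19 < 57, so 15 is not a generator.

No, 15 does not generate ℤ_57


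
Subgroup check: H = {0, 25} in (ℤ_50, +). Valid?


Subgroup test for H = {0, 25} in (ℤ_50, +):
(1) 0 ∈ H? Yes
(2) Closure: for all a,b ∈ H, (a+b) mod 50 ∈ H? Yes
(3) Inverses: for all a ∈ H, -a mod 50 ∈ H? Yes

Yes, H is a subgroup of ℤ_50


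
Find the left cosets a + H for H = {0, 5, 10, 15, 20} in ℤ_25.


H = {0, 5, 10, 15, 20}, |H| = 5
Number of cosets = |G|/|H| = 25/5 = 5
0 + H = {0, 5, 10, 15, 20}
1 + H = {1, 6, 11, 16, 21}
2 + H = {2, 7, 12, 17, 22}
3 + H = {3, 8, 13, 18, 23}
4 + H = {4, 9, 14, 19, 24}

Cosets: 0+H={0,5,10,15,20}; 1+H={1,6,11,16,21}; 2+H={2,7,12,17,22}; 3+H={3,8,13,18,23}; 4+H={4,9,14,19,24}


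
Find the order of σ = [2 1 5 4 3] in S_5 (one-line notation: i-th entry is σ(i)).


Cycle decomposition: (1 2) (3 5)
Cycle lengths: 2, 2
Order = lcm(2, 2) = 2

ord(σ) = 2


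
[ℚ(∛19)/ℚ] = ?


∛19 has minimal polynomial x³ - 19 (irreducible over ℚ since 19 is not a perfect cube)

[ℚ(∛19)/ℚ] = 3


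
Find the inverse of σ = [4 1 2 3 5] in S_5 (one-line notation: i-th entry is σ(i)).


To find σ⁻¹, swap domain and range:
σ(1) = 4 → σ⁻¹(4) = 1
σ(2) = 1 → σ⁻¹(1) = 2
σ(3) = 2 → σ⁻¹(2) = 3
σ(4) = 3 → σ⁻¹(3) = 4
σ(5) = 5 → σ⁻¹(5) = 5

σ⁻¹ = [2 3 4 1 5]


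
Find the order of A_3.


|A_n| = n!/2 (even permutations)
|A_3| = 3!/2 = 6/2 = 3

|A_3| = 3


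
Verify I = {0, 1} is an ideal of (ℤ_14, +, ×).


Check ideal conditions for I = {0, 1} in ℤ_14:
(1) I is an additive subgroup? No
(2) For r ∈ ℤ_14 and a ∈ I: r·a ∈ I? No  [counterexample: r=2, a=1, r·a mod 14 = 2 ∉ I]

No, I is not an ideal of ℤ_14


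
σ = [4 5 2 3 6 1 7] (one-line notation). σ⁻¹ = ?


To find σ⁻¹, swap domain and range:
σ(1) = 4 → σ⁻¹(4) = 1
σ(2) = 5 → σ⁻¹(5) = 2
σ(3) = 2 → σ⁻¹(2) = 3
σ(4) = 3 → σ⁻¹(3) = 4
σ(5) = 6 → σ⁻¹(6) = 5
σ(6) = 1 → σ⁻¹(1) = 6
σ(7) = 7 → σ⁻¹(7) = 7

σ⁻¹ = [6 3 4 1 2 5 7]


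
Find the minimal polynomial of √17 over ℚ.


√17 satisfies x² - 17 = 0, irreducible over ℚ since 17 is squarefree

Minimal polynomial: x² - 17


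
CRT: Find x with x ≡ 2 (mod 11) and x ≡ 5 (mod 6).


m₁ = 11, m₂ = 6, gcd = 1, so CRT applies. M = m₁·m₂ = 66
Let M₁ = M/m₁ = 6, M₂ = M/m₂ = 11
Find y₁ ≡ M₁⁻¹ (mod m₁): 6⁻¹ ≡ 2 (mod 11)
Find y₂ ≡ M₂⁻¹ (mod m₂): 11⁻¹ ≡ 5 (mod 6)
x = a₁·M₁·y₁ + a₂·M₂·y₂ = 2·6·2 + 5·11·5 = 299
Reduce mod 66: x ≡ 35
Check: 35 mod 11 = 2 ✓, 35 mod 6 = 5 ✓

x ≡ 35 (mod 66)


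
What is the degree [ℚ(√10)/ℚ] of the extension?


√10 has minimal polynomial x² - 10 (irreducible over ℚ since 10 is squarefree)

[ℚ(√10)/ℚ] = 2


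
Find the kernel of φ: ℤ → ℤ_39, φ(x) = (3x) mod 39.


Kernel = preimage of identity
ker(φ) = {x ∈ ℤ : 3x ≡ 0 (mod 39)}. gcd(3,39) = 3, so 3x ≡ 0 (mod 39) ⟺ x ≡ 0 (mod 39/3 = 13). Hence ker(φ) = 13ℤ

ker(φ) = 13ℤ


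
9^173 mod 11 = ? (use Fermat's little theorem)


Fermat's little theorem: if p is prime and gcd(a,p)=1, then a^(p-1) ≡ 1 (mod p)
p = 11 is prime, gcd(9,11) = 1
Reduce exponent: 173 mod 10 = 3
So 9^173 ≡ 9^3 (mod 11)
9^3 mod 11 = 3

9^173 ≡ 3 (mod 11)


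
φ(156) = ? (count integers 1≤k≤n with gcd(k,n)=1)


Factor n: 156 = 2^2 × 3 × 13
φ(n) = n · ∏(1 - 1/p) over distinct primes p | n
φ(156) = 156 · (1 - 1/2) · (1 - 1/3) · (1 - 1/13) = 48

φ(156) = 48


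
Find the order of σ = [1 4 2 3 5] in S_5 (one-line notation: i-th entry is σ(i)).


Cycle decomposition: (2 4 3)
Cycle lengths: 3
Order = lcm(3) = 3

ord(σ) = 3


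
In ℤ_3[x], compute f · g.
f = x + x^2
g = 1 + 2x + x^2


Expand and collect like terms; reduce coefficients mod 3:
x^0: 0·1 = 0 ≡ 0 (mod 3)
x^1: 0·2 + 1·1 = 1 ≡ 1 (mod 3)
x^2: 0·1 + 1·2 + 1·1 = 3 ≡ 0 (mod 3)
x^3: 1·1 + 1·2 = 3 ≡ 0 (mod 3)
x^4: 1·1 = 1 ≡ 1 (mod 3)
Result: x + x^4

f · g = x + x^4


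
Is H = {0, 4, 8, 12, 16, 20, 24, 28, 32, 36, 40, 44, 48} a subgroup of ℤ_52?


Subgroup test for H = {0, 4, 8, 12, 16, 20, 24, 28, 32, 36, 40, 44, 48} in (ℤ_52, +):
(1) 0 ∈ H? Yes
(2) Closure: for all a,b ∈ H, (a+b) mod 52 ∈ H? Yes
(3) Inverses: for all a ∈ H, -a mod 52 ∈ H? Yes

Yes, H is a subgroup of ℤ_52


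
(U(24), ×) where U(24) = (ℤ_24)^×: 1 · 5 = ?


Operation: multiplication mod 24
1 · 5 = (a × b) mod 24 with a = 1, b = 5

1 · 5 = 5


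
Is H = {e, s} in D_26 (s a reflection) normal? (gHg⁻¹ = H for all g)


H = {e, s} in D_26 (s a reflection)
r·s·r⁻¹ = sr⁻² ≠ s for n ≥ 3, so {e, s} is not closed under conjugation

No, not a normal subgroup


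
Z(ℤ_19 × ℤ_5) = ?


Z(G) = {g ∈ G | gx = xg for all x ∈ G}
Direct product of abelian groups is abelian, so Z(G) = G

Z(ℤ_19 × ℤ_5) = ℤ_19 × ℤ_5


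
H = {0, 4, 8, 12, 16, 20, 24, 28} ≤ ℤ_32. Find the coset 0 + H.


0 + H = {0 + h (mod 32) : h ∈ H}
0+0=0, 0+4=4, 0+8=8, 0+12=12, 0+16=16, 0+20=20, 0+24=24, 0+28=28

0 + H = {0, 4, 8, 12, 16, 20, 24, 28}


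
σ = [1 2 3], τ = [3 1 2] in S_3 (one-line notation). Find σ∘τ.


σ∘τ: apply τ first, then σ
1 →τ 3 →σ 3
2 →τ 1 →σ 1
3 →τ 2 →σ 2

σ∘τ = [3 1 2]


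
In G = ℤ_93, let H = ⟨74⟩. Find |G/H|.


|⟨74⟩| = n / gcd(74, 93) = 93 / 1 = 93
H is normal (ℤ_93 is abelian).
|G/H| = |G| / |H| = 93 / 93 = 1

|G/H| = 1


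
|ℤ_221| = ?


ℤ_n has n elements.

|ℤ_221| = 221


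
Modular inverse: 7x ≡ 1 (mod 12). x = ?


Use the extended Euclidean algorithm to write 1 = 7·s + 12·t; then s mod 12 is the inverse.
Euclidean algorithm:
  7 = 0·12 + 7
  12 = 1·7 + 5
  7 = 1·5 + 2
  5 = 2·2 + 1
  2 = 2·1 + 0
gcd(7,12) = 1
Back-substitution gives: 7·(-5) + 12·(3) = 1
So 7⁻¹ ≡ -5 ≡ 7 (mod 12)
Check: 7 × 7 = 49 ≡ 1 (mod 12) ✓

7⁻¹ ≡ 7 (mod 12)


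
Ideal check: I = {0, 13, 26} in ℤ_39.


Check ideal conditions for I = {0, 13, 26} in ℤ_39:
(1) I is an additive subgroup? Yes
(2) For r ∈ ℤ_39 and a ∈ I: r·a ∈ I? Yes

Yes, I is an ideal of ℤ_39


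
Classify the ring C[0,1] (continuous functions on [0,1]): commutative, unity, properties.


pointwise +,× is commutative with unity (constant 1); but bump functions with disjoint support multiply to 0 — zero divisors, so not an integral domain
Commutative: Yes
Integral domain: No
Has unity: Yes

C[0,1] (continuous functions on [0,1]): Commutative=Yes, Unity=Yes


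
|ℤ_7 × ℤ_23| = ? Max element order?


|ℤ_7 × ℤ_23| = 7 × 23 = 161
Max element order = lcm(7,23) = 161
Cyclic? Yes (gcd=1)

|ℤ_7×ℤ_23| = 161, max element order = 161


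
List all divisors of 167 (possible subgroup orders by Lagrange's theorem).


Lagrange's theorem: |H| divides |G|
|G| = 167
Divisors of 167: 1, 167

Possible subgroup orders: {1, 167}


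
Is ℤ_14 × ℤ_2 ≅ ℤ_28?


Comparing ℤ_14 × ℤ_2 and ℤ_28:
gcd(14,2) = 2 ≠ 1. Max element order in ℤ_14×ℤ_2 is lcm(14,2) = 14 < 28, so it has no element of order 28

No, ℤ_14 × ℤ_2 ≇ ℤ_28


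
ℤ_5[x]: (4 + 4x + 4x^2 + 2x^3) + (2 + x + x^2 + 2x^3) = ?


Add coefficients mod 5:
x^0: 4 + 2 = 1 (mod 5)
x^1: 4 + 1 = 0 (mod 5)
x^2: 4 + 1 = 0 (mod 5)
x^3: 2 + 2 = 4 (mod 5)
Result: 1 + 4x^3

f + g = 1 + 4x^3


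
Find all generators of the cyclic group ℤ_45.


g generates ℤ_n iff gcd(g,n) = 1
Prime factors of 45: 3, 5
Generators are g ∈ {1,...,44} not divisible by any of these primes.
Generators: {1, 2, 4, 7, 8, 11, 13, 14, 16, 17, 19, 22, 23, 26, 28, 29, 31, 32, 34, 37, 38, 41, 43, 44}
Number of generators = φ(45) = 24

Generators of ℤ_45 = {1, 2, 4, 7, 8, 11, 13, 14, 16, 17, 19, 22, 23, 26, 28, 29, 31, 32, 34, 37, 38, 41, 43, 44}


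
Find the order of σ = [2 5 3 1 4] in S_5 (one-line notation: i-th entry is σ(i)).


Cycle decomposition: (1 2 5 4)
Cycle lengths: 4
Order = lcm(4) = 4

ord(σ) = 4


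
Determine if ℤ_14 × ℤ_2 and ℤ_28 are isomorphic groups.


Comparing ℤ_14 × ℤ_2 and ℤ_28:
gcd(14,2) = 2 ≠ 1. Max element order in ℤ_14×ℤ_2 is lcm(14,2) = 14 < 28, so it has no element of order 28

No, ℤ_14 × ℤ_2 ≇ ℤ_28


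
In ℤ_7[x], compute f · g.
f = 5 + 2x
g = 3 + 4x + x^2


Expand and collect like terms; reduce coefficients mod 7:
x^0: 5·3 = 15 ≡ 1 (mod 7)
x^1: 5·4 + 2·3 = 26 ≡ 5 (mod 7)
x^2: 5·1 + 2·4 = 13 ≡ 6 (mod 7)
x^3: 2·1 = 2 ≡ 2 (mod 7)
Result: 1 + 5x + 6x^2 + 2x^3

f · g = 1 + 5x + 6x^2 + 2x^3


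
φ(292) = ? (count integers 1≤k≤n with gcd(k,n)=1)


Factor n: 292 = 2^2 × 73
φ(n) = n · ∏(1 - 1/p) over distinct primes p | n
φ(292) = 292 · (1 - 1/2) · (1 - 1/73) = 144

φ(292) = 144


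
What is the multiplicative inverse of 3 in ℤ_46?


Use the extended Euclidean algorithm to write 1 = 3·s + 46·t; then s mod 46 is the inverse.
Euclidean algorithm:
  3 = 0·46 + 3
  46 = 15·3 + 1
  3 = 3·1 + 0
gcd(3,46) = 1
Back-substitution gives: 3·(-15) + 46·(1) = 1
So 3⁻¹ ≡ -15 ≡ 31 (mod 46)
Check: 3 × 31 = 93 ≡ 1 (mod 46) ✓

3⁻¹ ≡ 31 (mod 46)


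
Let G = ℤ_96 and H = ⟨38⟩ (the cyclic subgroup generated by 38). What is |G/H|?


|⟨38⟩| = n / gcd(38, 96) = 96 / 2 = 48
H is normal (ℤ_96 is abelian).
|G/H| = |G| / |H| = 96 / 48 = 2

|G/H| = 2


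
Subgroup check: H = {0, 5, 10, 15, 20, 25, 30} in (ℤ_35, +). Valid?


Subgroup test for H = {0, 5, 10, 15, 20, 25, 30} in (ℤ_35, +):
(1) 0 ∈ H? Yes
(2) Closure: for all a,b ∈ H, (a+b) mod 35 ∈ H? Yes
(3) Inverses: for all a ∈ H, -a mod 35 ∈ H? Yes

Yes, H is a subgroup of ℤ_35


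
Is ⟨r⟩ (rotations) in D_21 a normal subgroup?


H = ⟨r⟩ (rotations) in D_21
The rotation subgroup ⟨r⟩ has index 2 in D_21, so it is normal

Yes, normal subgroup


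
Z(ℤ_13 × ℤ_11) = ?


Z(G) = {g ∈ G | gx = xg for all x ∈ G}
Direct product of abelian groups is abelian, so Z(G) = G

Z(ℤ_13 × ℤ_11) = ℤ_13 × ℤ_11


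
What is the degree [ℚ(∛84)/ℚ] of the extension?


∛84 has minimal polynomial x³ - 84 (irreducible over ℚ since 84 is not a perfect cube)

[ℚ(∛84)/ℚ] = 3


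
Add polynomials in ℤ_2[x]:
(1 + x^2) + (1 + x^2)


Add coefficients mod 2:
x^0: 1 + 1 = 0 (mod 2)
x^1: 0 + 0 = 0 (mod 2)
x^2: 1 + 1 = 0 (mod 2)
Result: 0

f + g = 0


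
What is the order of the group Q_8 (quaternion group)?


Q_8 = {±1, ±i, ±j, ±k}
|Q_8| = 8

|Q_8 (quaternion group)| = 8


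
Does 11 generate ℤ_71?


g generates ℤ_n iff gcd(g, n) = 1
gcd(11, 71) = 1
Since gcd = 1, 11 is a generator.

Yes, 11 generates ℤ_71


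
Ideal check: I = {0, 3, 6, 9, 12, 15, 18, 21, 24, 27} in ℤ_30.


Check ideal conditions for I = {0, 3, 6, 9, 12, 15, 18, 21, 24, 27} in ℤ_30:
(1) I is an additive subgroup? Yes
(2) For r ∈ ℤ_30 and a ∈ I: r·a ∈ I? Yes

Yes, I is an ideal of ℤ_30


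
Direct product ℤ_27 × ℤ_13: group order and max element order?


|ℤ_27 × ℤ_13| = 27 × 13 = 351
Max element order = lcm(27,13) = 351
Cyclic? Yes (gcd=1)

|ℤ_27×ℤ_13| = 351, max element order = 351


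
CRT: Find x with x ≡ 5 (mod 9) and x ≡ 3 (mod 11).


m₁ = 9, m₂ = 11, gcd = 1, so CRT applies. M = m₁·m₂ = 99
Let M₁ = M/m₁ = 11, M₂ = M/m₂ = 9
Find y₁ ≡ M₁⁻¹ (mod m₁): 11⁻¹ ≡ 5 (mod 9)
Find y₂ ≡ M₂⁻¹ (mod m₂): 9⁻¹ ≡ 5 (mod 11)
x = a₁·M₁·y₁ + a₂·M₂·y₂ = 5·11·5 + 3·9·5 = 410
Reduce mod 99: x ≡ 14
Check: 14 mod 9 = 5 ✓, 14 mod 11 = 3 ✓

x ≡ 14 (mod 99)


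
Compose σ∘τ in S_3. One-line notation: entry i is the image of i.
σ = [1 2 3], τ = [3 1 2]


σ∘τ: apply τ first, then σ
1 →τ 3 →σ 3
2 →τ 1 →σ 1
3 →τ 2 →σ 2

σ∘τ = [3 1 2]


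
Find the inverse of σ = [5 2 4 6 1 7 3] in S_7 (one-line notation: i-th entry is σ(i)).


To find σ⁻¹, swap domain and range:
σ(1) = 5 → σ⁻¹(5) = 1
σ(2) = 2 → σ⁻¹(2) = 2
σ(3) = 4 → σ⁻¹(4) = 3
σ(4) = 6 → σ⁻¹(6) = 4
σ(5) = 1 → σ⁻¹(1) = 5
σ(6) = 7 → σ⁻¹(7) = 6
σ(7) = 3 → σ⁻¹(3) = 7

σ⁻¹ = [5 2 7 3 1 4 6]


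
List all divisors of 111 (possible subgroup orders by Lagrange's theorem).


Lagrange's theorem: |H| divides |G|
|G| = 111
Divisors of 111: 1, 3, 37, 111

Possible subgroup orders: {1, 3, 37, 111}


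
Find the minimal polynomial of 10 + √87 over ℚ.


Let α = 10 + √87. Then α - 10 = √87, so (α - 10)² = 87, giving α² - 20α + 13 = 0. Degree 2 and α ∉ ℚ, so this is the minimal polynomial.

Minimal polynomial: x² - 20x + 13


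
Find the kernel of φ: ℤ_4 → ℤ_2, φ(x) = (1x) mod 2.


Kernel = preimage of identity
ker(φ) = {x ∈ ℤ_4 : 1x ≡ 0 (mod 2)}. Since 2 | 4, φ is well-defined. The kernel is the cyclic subgroup ⟨2⟩ of ℤ_4 (order 2), i.e. {0, 2}

ker(φ) = {0, 2}


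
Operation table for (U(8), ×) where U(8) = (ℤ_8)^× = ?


Elements: {1, 3, 5, 7}
Operation: multiplication mod 8
Entry (a, b) = (a × b) mod 8

Cayley table:
  | 1 | 3 | 5 | 7
1 | 1 | 3 | 5 | 7
3 | 3 | 1 | 7 | 5
5 | 5 | 7 | 1 | 3
7 | 7 | 5 | 3 | 1


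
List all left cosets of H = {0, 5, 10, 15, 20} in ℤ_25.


H = {0, 5, 10, 15, 20}, |H| = 5
Number of cosets = |G|/|H| = 25/5 = 5
0 + H = {0, 5, 10, 15, 20}
1 + H = {1, 6, 11, 16, 21}
2 + H = {2, 7, 12, 17, 22}
3 + H = {3, 8, 13, 18, 23}
4 + H = {4, 9, 14, 19, 24}

Cosets: 0+H={0,5,10,15,20}; 1+H={1,6,11,16,21}; 2+H={2,7,12,17,22}; 3+H={3,8,13,18,23}; 4+H={4,9,14,19,24}


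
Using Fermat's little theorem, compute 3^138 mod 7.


Fermat's little theorem: if p is prime and gcd(a,p)=1, then a^(p-1) ≡ 1 (mod p)
p = 7 is prime, gcd(3,7) = 1
Reduce exponent: 138 mod 6 = 0
So 3^138 ≡ 3^0 (mod 7)
3^0 = 1

3^138 ≡ 1 (mod 7)


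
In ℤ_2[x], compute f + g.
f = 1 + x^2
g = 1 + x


Add coefficients mod 2:
x^0: 1 + 1 = 0 (mod 2)
x^1: 0 + 1 = 1 (mod 2)
x^2: 1 + 0 = 1 (mod 2)
Result: x + x^2

f + g = x + x^2


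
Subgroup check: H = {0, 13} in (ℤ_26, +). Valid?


Subgroup test for H = {0, 13} in (ℤ_26, +):
(1) 0 ∈ H? Yes
(2) Closure: for all a,b ∈ H, (a+b) mod 26 ∈ H? Yes
(3) Inverses: for all a ∈ H, -a mod 26 ∈ H? Yes

Yes, H is a subgroup of ℤ_26


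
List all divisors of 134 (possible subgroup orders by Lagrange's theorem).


Lagrange's theorem: |H| divides |G|
|G| = 134
Divisors of 134: 1, 2, 67, 134

Possible subgroup orders: {1, 2, 67, 134}


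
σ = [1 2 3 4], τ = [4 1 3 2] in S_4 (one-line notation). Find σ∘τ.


σ∘τ: apply τ first, then σ
1 →τ 4 →σ 4
2 →τ 1 →σ 1
3 →τ 3 →σ 3
4 →τ 2 →σ 2

σ∘τ = [4 1 3 2]


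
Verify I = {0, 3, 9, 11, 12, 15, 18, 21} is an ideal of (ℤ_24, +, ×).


Check ideal conditions for I = {0, 3, 9, 11, 12, 15, 18, 21} in ℤ_24:
(1) I is an additive subgroup? No
(2) For r ∈ ℤ_24 and a ∈ I: r·a ∈ I? No  [counterexample: r=2, a=3, r·a mod 24 = 6 ∉ I]

No, I is not an ideal of ℤ_24


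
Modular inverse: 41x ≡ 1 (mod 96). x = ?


Use the extended Euclidean algorithm to write 1 = 41·s + 96·t; then s mod 96 is the inverse.
Euclidean algorithm:
  41 = 0·96 + 41
  96 = 2·41 + 14
  41 = 2·14 + 13
  14 = 1·13 + 1
  13 = 13·1 + 0
gcd(41,96) = 1
Back-substitution gives: 41·(-7) + 96·(3) = 1
So 41⁻¹ ≡ -7 ≡ 89 (mod 96)
Check: 41 × 89 = 3649 ≡ 1 (mod 96) ✓

41⁻¹ ≡ 89 (mod 96)


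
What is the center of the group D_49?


Z(G) = {g ∈ G | gx = xg for all x ∈ G}
For odd n, Z(D_n) = {e}: no nontrivial rotation commutes with all reflections

Z(D_49) = {e}


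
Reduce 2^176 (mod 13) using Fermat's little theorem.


Fermat's little theorem: if p is prime and gcd(a,p)=1, then a^(p-1) ≡ 1 (mod p)
p = 13 is prime, gcd(2,13) = 1
Reduce exponent: 176 mod 12 = 8
So 2^176 ≡ 2^8 (mod 13)
2^8 mod 13 = 9

2^176 ≡ 9 (mod 13)


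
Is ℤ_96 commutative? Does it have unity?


ℤ_96 is a commutative ring with unity 1; 96 = 2×48 is composite, so 2·48 ≡ 0 gives zero divisors (not an integral domain)
Commutative: Yes
Integral domain: No
Has unity: Yes

ℤ_96: Commutative=Yes, Unity=Yes


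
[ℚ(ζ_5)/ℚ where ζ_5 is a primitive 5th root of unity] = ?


[ℚ(ζ_n):ℚ] = deg Φ_n(x) = φ(n). Here φ(5) = 4

[ℚ(ζ_5)/ℚ where ζ_5 is a primitive 5th root of unity] = 4


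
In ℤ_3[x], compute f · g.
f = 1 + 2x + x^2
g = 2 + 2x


Expand and collect like terms; reduce coefficients mod 3:
x^0: 1·2 = 2 ≡ 2 (mod 3)
x^1: 1·2 + 2·2 = 6 ≡ 0 (mod 3)
x^2: 2·2 + 1·2 = 6 ≡ 0 (mod 3)
x^3: 1·2 = 2 ≡ 2 (mod 3)
Result: 2 + 2x^3

f · g = 2 + 2x^3


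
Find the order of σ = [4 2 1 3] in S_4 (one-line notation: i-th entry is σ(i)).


Cycle decomposition: (1 4 3)
Cycle lengths: 3
Order = lcm(3) = 3

ord(σ) = 3


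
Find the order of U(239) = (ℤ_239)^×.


U(n) is the group of units mod n; |U(n)| = φ(n)
|U(239)| = φ(239) = 238

|U(239) = (ℤ_239)^×| = 238


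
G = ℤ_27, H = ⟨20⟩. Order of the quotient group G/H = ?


|⟨20⟩| = n / gcd(20, 27) = 27 / 1 = 27
H is normal (ℤ_27 is abelian).
|G/H| = |G| / |H| = 27 / 27 = 1

|G/H| = 1


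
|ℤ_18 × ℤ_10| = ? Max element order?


|ℤ_18 × ℤ_10| = 18 × 10 = 180
Max element order = lcm(18,10) = 90
Cyclic? No (gcd=2)

|ℤ_18×ℤ_10| = 180, max element order = 90


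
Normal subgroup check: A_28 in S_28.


H = A_28 in S_28
A_28 has index 2 in S_28, and every subgroup of index 2 is normal

Yes, normal subgroup


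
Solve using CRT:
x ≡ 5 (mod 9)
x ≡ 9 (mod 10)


m₁ = 9, m₂ = 10, gcd = 1, so CRT applies. M = m₁·m₂ = 90
Let M₁ = M/m₁ = 10, M₂ = M/m₂ = 9
Find y₁ ≡ M₁⁻¹ (mod m₁): 10⁻¹ ≡ 1 (mod 9)
Find y₂ ≡ M₂⁻¹ (mod m₂): 9⁻¹ ≡ 9 (mod 10)
x = a₁·M₁·y₁ + a₂·M₂·y₂ = 5·10·1 + 9·9·9 = 779
Reduce mod 90: x ≡ 59
Check: 59 mod 9 = 5 ✓, 59 mod 10 = 9 ✓

x ≡ 59 (mod 90)


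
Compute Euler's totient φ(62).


Factor n: 62 = 2 × 31
φ(n) = n · ∏(1 - 1/p) over distinct primes p | n
φ(62) = 62 · (1 - 1/2) · (1 - 1/31) = 30

φ(62) = 30


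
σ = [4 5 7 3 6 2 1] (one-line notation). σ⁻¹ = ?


To find σ⁻¹, swap domain and range:
σ(1) = 4 → σ⁻¹(4) = 1
σ(2) = 5 → σ⁻¹(5) = 2
σ(3) = 7 → σ⁻¹(7) = 3
σ(4) = 3 → σ⁻¹(3) = 4
σ(5) = 6 → σ⁻¹(6) = 5
σ(6) = 2 → σ⁻¹(2) = 6
σ(7) = 1 → σ⁻¹(1) = 7

σ⁻¹ = [7 6 4 1 2 5 3]


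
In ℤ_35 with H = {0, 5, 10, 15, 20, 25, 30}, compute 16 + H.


16 + H = {16 + h (mod 35) : h ∈ H}
16+0=16, 16+5=21, 16+10=26, 16+15=31, 16+20=1, 16+25=6, 16+30=11
16 + H = {1, 6, 11, 16, 21, 26, 31} = 1 + H

16 + H = {1, 6, 11, 16, 21, 26, 31}


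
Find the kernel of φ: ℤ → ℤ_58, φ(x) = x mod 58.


Kernel = preimage of identity
ker(φ) = {x ∈ ℤ : x ≡ 0 (mod 58)} = 58ℤ = {0, ±58, ±116, ...}

ker(φ) = 58ℤ


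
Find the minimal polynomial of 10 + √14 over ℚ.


Let α = 10 + √14. Then α - 10 = √14, so (α - 10)² = 14, giving α² - 20α + 86 = 0. Degree 2 and α ∉ ℚ, so this is the minimal polynomial.

Minimal polynomial: x² - 20x + 86


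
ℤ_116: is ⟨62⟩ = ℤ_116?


g generates ℤ_n iff gcd(g, n) = 1
gcd(62, 116) = 2
Since gcd = 2 ≠ 1, ⟨62⟩ has order 58 < 116, so 62 is not a generator.

No, 62 does not generate ℤ_116


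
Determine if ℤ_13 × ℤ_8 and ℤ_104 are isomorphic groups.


Comparing ℤ_13 × ℤ_8 and ℤ_104:
gcd(13,8) = 1, so ℤ_13 × ℤ_8 ≅ ℤ_104 (CRT)

Yes, ℤ_13 × ℤ_8 ≅ ℤ_104


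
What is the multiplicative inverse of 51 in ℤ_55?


Use the extended Euclidean algorithm to write 1 = 51·s + 55·t; then s mod 55 is the inverse.
Euclidean algorithm:
  51 = 0·55 + 51
  55 = 1·51 + 4
  51 = 12·4 + 3
  4 = 1·3 + 1
  3 = 3·1 + 0
gcd(51,55) = 1
Back-substitution gives: 51·(-14) + 55·(13) = 1
So 51⁻¹ ≡ -14 ≡ 41 (mod 55)
Check: 51 × 41 = 2091 ≡ 1 (mod 55) ✓

51⁻¹ ≡ 41 (mod 55)


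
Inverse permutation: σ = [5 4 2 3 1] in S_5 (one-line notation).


To find σ⁻¹, swap domain and range:
σ(1) = 5 → σ⁻¹(5) = 1
σ(2) = 4 → σ⁻¹(4) = 2
σ(3) = 2 → σ⁻¹(2) = 3
σ(4) = 3 → σ⁻¹(3) = 4
σ(5) = 1 → σ⁻¹(1) = 5

σ⁻¹ = [5 3 4 2 1]


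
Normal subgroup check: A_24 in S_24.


H = A_24 in S_24
A_24 has index 2 in S_24, and every subgroup of index 2 is normal

Yes, normal subgroup


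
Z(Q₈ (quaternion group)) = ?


Z(G) = {g ∈ G | gx = xg for all x ∈ G}
In Q₈ = {±1, ±i, ±j, ±k}, only ±1 commute with every element

Z(Q₈ (quaternion group)) = {1, -1}


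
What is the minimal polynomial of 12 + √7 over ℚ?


Let α = 12 + √7. Then α - 12 = √7, so (α - 12)² = 7, giving α² - 24α + 137 = 0. Degree 2 and α ∉ ℚ, so this is the minimal polynomial.

Minimal polynomial: x² - 24x + 137


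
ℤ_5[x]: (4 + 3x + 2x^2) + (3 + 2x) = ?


Add coefficients mod 5:
x^0: 4 + 3 = 2 (mod 5)
x^1: 3 + 2 = 0 (mod 5)
x^2: 2 + 0 = 2 (mod 5)
Result: 2 + 2x^2

f + g = 2 + 2x^2


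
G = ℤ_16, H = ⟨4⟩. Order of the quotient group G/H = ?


|⟨4⟩| = n / gcd(4, 16) = 16 / 4 = 4
H is normal (ℤ_16 is abelian).
|G/H| = |G| / |H| = 16 / 4 = 4

|G/H| = 4


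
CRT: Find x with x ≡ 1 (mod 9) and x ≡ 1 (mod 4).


m₁ = 9, m₂ = 4, gcd = 1, so CRT applies. M = m₁·m₂ = 36
Let M₁ = M/m₁ = 4, M₂ = M/m₂ = 9
Find y₁ ≡ M₁⁻¹ (mod m₁): 4⁻¹ ≡ 7 (mod 9)
Find y₂ ≡ M₂⁻¹ (mod m₂): 9⁻¹ ≡ 1 (mod 4)
x = a₁·M₁·y₁ + a₂·M₂·y₂ = 1·4·7 + 1·9·1 = 37
Reduce mod 36: x ≡ 1
Check: 1 mod 9 = 1 ✓, 1 mod 4 = 1 ✓

x ≡ 1 (mod 36)


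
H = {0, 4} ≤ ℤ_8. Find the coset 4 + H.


4 + H = {4 + h (mod 8) : h ∈ H}
4+0=4, 4+4=0
4 + H = {0, 4} = 0 + H

4 + H = {0, 4}


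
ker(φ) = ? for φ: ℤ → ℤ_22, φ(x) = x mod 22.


Kernel = preimage of identity
ker(φ) = {x ∈ ℤ : x ≡ 0 (mod 22)} = 22ℤ = {0, ±22, ±44, ...}

ker(φ) = 22ℤ


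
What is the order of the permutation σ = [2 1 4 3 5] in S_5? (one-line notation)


Cycle decomposition: (1 2) (3 4)
Cycle lengths: 2, 2
Order = lcm(2, 2) = 2

ord(σ) = 2


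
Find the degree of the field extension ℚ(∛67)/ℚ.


∛67 has minimal polynomial x³ - 67 (irreducible over ℚ since 67 is not a perfect cube)

[ℚ(∛67)/ℚ] = 3


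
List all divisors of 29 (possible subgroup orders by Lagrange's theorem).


Lagrange's theorem: |H| divides |G|
|G| = 29
Divisors of 29: 1, 29

Possible subgroup orders: {1, 29}


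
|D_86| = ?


|D_n| = 2n (n rotations and n reflections)
|D_86| = 2×86 = 172

|D_86| = 172


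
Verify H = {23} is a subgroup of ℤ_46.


Subgroup test for H = {23} in (ℤ_46, +):
(1) 0 ∈ H? No
(2) Closure: for all a,b ∈ H, (a+b) mod 46 ∈ H? No  [counterexample: 23 + 23 = 0 ∉ H]
(3) Inverses: for all a ∈ H, -a mod 46 ∈ H? Yes

No, H is not a subgroup of ℤ_46


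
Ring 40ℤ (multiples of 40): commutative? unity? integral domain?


40ℤ is a commutative ring under +,× but has no multiplicative identity (1 ∉ 40ℤ); it has no zero divisors, but without unity it is not an integral domain
Commutative: Yes
Integral domain: No
Has unity: No

40ℤ (multiples of 40): Commutative=Yes, Unity=No


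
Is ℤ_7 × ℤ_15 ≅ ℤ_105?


Comparing ℤ_7 × ℤ_15 and ℤ_105:
gcd(7,15) = 1, so ℤ_7 × ℤ_15 ≅ ℤ_105 (CRT)

Yes, ℤ_7 × ℤ_15 ≅ ℤ_105


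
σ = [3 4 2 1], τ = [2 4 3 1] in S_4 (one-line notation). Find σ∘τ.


σ∘τ: apply τ first, then σ
1 →τ 2 →σ 4
2 →τ 4 →σ 1
3 →τ 3 →σ 2
4 →τ 1 →σ 3

σ∘τ = [4 1 2 3]


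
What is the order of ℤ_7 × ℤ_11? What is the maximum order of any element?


|ℤ_7 × ℤ_11| = 7 × 11 = 77
Max element order = lcm(7,11) = 77
Cyclic? Yes (gcd=1)

|ℤ_7×ℤ_11| = 77, max element order = 77


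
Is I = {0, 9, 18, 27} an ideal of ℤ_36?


Check ideal conditions for I = {0, 9, 18, 27} in ℤ_36:
(1) I is an additive subgroup? Yes
(2) For r ∈ ℤ_36 and a ∈ I: r·a ∈ I? Yes

Yes, I is an ideal of ℤ_36


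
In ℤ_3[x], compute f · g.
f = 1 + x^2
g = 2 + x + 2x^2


Expand and collect like terms; reduce coefficients mod 3:
x^0: 1·2 = 2 ≡ 2 (mod 3)
x^1: 1·1 + 0·2 = 1 ≡ 1 (mod 3)
x^2: 1·2 + 0·1 + 1·2 = 4 ≡ 1 (mod 3)
x^3: 0·2 + 1·1 = 1 ≡ 1 (mod 3)
x^4: 1·2 = 2 ≡ 2 (mod 3)
Result: 2 + x + x^2 + x^3 + 2x^4

f · g = 2 + x + x^2 + x^3 + 2x^4


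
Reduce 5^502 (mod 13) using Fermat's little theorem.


Fermat's little theorem: if p is prime and gcd(a,p)=1, then a^(p-1) ≡ 1 (mod p)
p = 13 is prime, gcd(5,13) = 1
Reduce exponent: 502 mod 12 = 10
So 5^502 ≡ 5^10 (mod 13)
5^10 mod 13 = 12

5^502 ≡ 12 (mod 13)


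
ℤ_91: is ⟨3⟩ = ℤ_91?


g generates ℤ_n iff gcd(g, n) = 1
gcd(3, 91) = 1
Since gcd = 1, 3 is a generator.

Yes, 3 generates ℤ_91


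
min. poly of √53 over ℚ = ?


√53 satisfies x² - 53 = 0, irreducible over ℚ since 53 is squarefree

Minimal polynomial: x² - 53


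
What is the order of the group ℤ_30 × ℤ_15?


|A × B| = |A| · |B|
|ℤ_30 × ℤ_15| = 30 × 15 = 450

|ℤ_30 × ℤ_15| = 450


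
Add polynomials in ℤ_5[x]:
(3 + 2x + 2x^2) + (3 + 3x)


Add coefficients mod 5:
x^0: 3 + 3 = 1 (mod 5)
x^1: 2 + 3 = 0 (mod 5)
x^2: 2 + 0 = 2 (mod 5)
Result: 1 + 2x^2

f + g = 1 + 2x^2


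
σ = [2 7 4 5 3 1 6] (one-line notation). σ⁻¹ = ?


To find σ⁻¹, swap domain and range:
σ(1) = 2 → σ⁻¹(2) = 1
σ(2) = 7 → σ⁻¹(7) = 2
σ(3) = 4 → σ⁻¹(4) = 3
σ(4) = 5 → σ⁻¹(5) = 4
σ(5) = 3 → σ⁻¹(3) = 5
σ(6) = 1 → σ⁻¹(1) = 6
σ(7) = 6 → σ⁻¹(6) = 7

σ⁻¹ = [6 1 5 3 4 7 2]


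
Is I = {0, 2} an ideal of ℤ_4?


Check ideal conditions for I = {0, 2} in ℤ_4:
(1) I is an additive subgroup? Yes
(2) For r ∈ ℤ_4 and a ∈ I: r·a ∈ I? Yes

Yes, I is an ideal of ℤ_4


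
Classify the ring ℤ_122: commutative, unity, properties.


ℤ_122 is a commutative ring with unity 1; 122 = 2×61 is composite, so 2·61 ≡ 0 gives zero divisors (not an integral domain)
Commutative: Yes
Integral domain: No
Has unity: Yes

ℤ_122: Commutative=Yes, Unity=Yes


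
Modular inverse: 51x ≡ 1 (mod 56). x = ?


Use the extended Euclidean algorithm to write 1 = 51·s + 56·t; then s mod 56 is the inverse.
Euclidean algorithm:
  51 = 0·56 + 51
  56 = 1·51 + 5
  51 = 10·5 + 1
  5 = 5·1 + 0
gcd(51,56) = 1
Back-substitution gives: 51·(11) + 56·(-10) = 1
So 51⁻¹ ≡ 11 ≡ 11 (mod 56)
Check: 51 × 11 = 561 ≡ 1 (mod 56) ✓

51⁻¹ ≡ 11 (mod 56)


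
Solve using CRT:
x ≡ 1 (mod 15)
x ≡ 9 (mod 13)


m₁ = 15, m₂ = 13, gcd = 1, so CRT applies. M = m₁·m₂ = 195
Let M₁ = M/m₁ = 13, M₂ = M/m₂ = 15
Find y₁ ≡ M₁⁻¹ (mod m₁): 13⁻¹ ≡ 7 (mod 15)
Find y₂ ≡ M₂⁻¹ (mod m₂): 15⁻¹ ≡ 7 (mod 13)
x = a₁·M₁·y₁ + a₂·M₂·y₂ = 1·13·7 + 9·15·7 = 1036
Reduce mod 195: x ≡ 61
Check: 61 mod 15 = 1 ✓, 61 mod 13 = 9 ✓

x ≡ 61 (mod 195)
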